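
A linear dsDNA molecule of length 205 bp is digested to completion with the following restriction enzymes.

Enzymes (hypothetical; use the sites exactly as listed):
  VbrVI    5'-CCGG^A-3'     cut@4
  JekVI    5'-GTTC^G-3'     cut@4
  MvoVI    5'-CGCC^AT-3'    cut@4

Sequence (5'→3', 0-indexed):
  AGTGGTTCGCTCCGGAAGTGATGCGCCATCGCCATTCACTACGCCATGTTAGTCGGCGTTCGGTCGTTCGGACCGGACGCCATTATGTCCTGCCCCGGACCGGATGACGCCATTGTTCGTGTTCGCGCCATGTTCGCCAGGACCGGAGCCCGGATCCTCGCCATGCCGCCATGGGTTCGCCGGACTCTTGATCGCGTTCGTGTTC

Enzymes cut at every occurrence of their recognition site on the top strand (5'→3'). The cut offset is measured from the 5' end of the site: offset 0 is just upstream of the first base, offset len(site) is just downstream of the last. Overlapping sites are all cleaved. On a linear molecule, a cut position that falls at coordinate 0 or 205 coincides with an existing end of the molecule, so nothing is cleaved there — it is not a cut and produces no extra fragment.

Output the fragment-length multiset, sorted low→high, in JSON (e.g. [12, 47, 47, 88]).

Site scan:
  VbrVI CCGGA/4: at [11, 72, 94, 99, 142, 149, 179] ⇒ [15, 76, 98, 103, 146, 153, 183]
  JekVI GTTCG/4: at [4, 57, 65, 114, 120, 131, 174, 195] ⇒ [8, 61, 69, 118, 124, 135, 178, 199]
  MvoVI CGCCAT/4: at [23, 29, 41, 77, 107, 125, 158, 166] ⇒ [27, 33, 45, 81, 111, 129, 162, 170]

All cut coordinates (distinct, sorted): [8, 15, 27, 33, 45, 61, 69, 76, 81, 98, 103, 111, 118, 124, 129, 135, 146, 153, 162, 170, 178, 183, 199]

Fragments:
  [0,8): 8 bp
  [8,15): 7 bp
  [15,27): 12 bp
  [27,33): 6 bp
  [33,45): 12 bp
  [45,61): 16 bp
  [61,69): 8 bp
  [69,76): 7 bp
  [76,81): 5 bp
  [81,98): 17 bp
  [98,103): 5 bp
  [103,111): 8 bp
  [111,118): 7 bp
  [118,124): 6 bp
  [124,129): 5 bp
  [129,135): 6 bp
  [135,146): 11 bp
  [146,153): 7 bp
  [153,162): 9 bp
  [162,170): 8 bp
  [170,178): 8 bp
  [178,183): 5 bp
  [183,199): 16 bp
  [199,205): 6 bp

[5,5,5,5,6,6,6,6,7,7,7,7,8,8,8,8,8,9,11,12,12,16,16,17]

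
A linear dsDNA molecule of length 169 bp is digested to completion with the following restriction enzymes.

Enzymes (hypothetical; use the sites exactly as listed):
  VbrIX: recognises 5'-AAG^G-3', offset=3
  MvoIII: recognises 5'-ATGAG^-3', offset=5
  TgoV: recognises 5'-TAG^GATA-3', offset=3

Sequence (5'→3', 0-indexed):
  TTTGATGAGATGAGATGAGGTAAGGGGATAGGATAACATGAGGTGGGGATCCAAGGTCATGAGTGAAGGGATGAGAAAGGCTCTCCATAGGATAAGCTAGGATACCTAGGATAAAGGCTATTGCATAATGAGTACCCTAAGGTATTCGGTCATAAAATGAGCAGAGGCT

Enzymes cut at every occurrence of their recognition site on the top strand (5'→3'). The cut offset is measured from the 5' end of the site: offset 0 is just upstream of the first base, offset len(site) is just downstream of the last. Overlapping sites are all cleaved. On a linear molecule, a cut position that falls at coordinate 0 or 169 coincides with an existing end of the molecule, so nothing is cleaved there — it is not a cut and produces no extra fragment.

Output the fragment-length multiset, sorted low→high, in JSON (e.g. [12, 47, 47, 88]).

Per-enzyme occurrences:
  VbrIX AAGG/3: at [21, 52, 65, 76, 113, 138] ⇒ [24, 55, 68, 79, 116, 141]
  MvoIII ATGAG/5: at [4, 9, 14, 37, 58, 70, 127, 156] ⇒ [9, 14, 19, 42, 63, 75, 132, 161]
  TgoV TAGGATA/3: at [28, 87, 97, 106] ⇒ [31, 90, 100, 109]

All cut coordinates (distinct, sorted): [9, 14, 19, 24, 31, 42, 55, 63, 68, 75, 79, 90, 100, 109, 116, 132, 141, 161]

Fragments:
  [0,9): 9 bp
  [9,14): 5 bp
  [14,19): 5 bp
  [19,24): 5 bp
  [24,31): 7 bp
  [31,42): 11 bp
  [42,55): 13 bp
  [55,63): 8 bp
  [63,68): 5 bp
  [68,75): 7 bp
  [75,79): 4 bp
  [79,90): 11 bp
  [90,100): 10 bp
  [100,109): 9 bp
  [109,116): 7 bp
  [116,132): 16 bp
  [132,141): 9 bp
  [141,161): 20 bp
  [161,169): 8 bp

[4,5,5,5,5,7,7,7,8,8,9,9,9,10,11,11,13,16,20]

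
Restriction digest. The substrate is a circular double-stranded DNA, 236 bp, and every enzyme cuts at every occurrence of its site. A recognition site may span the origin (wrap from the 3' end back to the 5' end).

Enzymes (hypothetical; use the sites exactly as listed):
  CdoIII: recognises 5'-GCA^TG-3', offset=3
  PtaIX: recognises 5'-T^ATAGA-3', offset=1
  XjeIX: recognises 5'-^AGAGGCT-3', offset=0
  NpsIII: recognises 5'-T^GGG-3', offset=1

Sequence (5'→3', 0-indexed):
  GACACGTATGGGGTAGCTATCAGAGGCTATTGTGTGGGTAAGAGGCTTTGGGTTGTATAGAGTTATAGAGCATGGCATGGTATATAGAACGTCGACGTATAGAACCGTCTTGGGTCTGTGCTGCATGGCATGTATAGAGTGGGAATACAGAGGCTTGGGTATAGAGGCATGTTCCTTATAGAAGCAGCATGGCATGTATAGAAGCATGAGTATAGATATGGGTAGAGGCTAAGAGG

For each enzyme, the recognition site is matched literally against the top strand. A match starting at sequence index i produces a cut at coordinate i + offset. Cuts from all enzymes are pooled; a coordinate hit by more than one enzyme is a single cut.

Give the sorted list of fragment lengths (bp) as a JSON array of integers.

Scan for sites:
  CdoIII GCATG/3: at [69, 74, 122, 127, 166, 186, 191, 203] ⇒ [72, 77, 125, 130, 169, 189, 194, 206]
  PtaIX TATAGA/1: at [55, 63, 82, 97, 132, 159, 176, 196, 210] ⇒ [56, 64, 83, 98, 133, 160, 177, 197, 211]
  XjeIX AGAGGCT/0: at [21, 40, 148, 223] ⇒ [21, 40, 148, 223]
  NpsIII TGGG/1: at [8, 34, 48, 110, 139, 155, 218] ⇒ [9, 35, 49, 111, 140, 156, 219]

All cut coordinates (distinct, sorted): [9, 21, 35, 40, 49, 56, 64, 72, 77, 83, 98, 111, 125, 130, 133, 140, 148, 156, 160, 169, 177, 189, 194, 197, 206, 211, 219, 223]

Fragments:
  9→21: 12 bp
  21→35: 14 bp
  35→40: 5 bp
  40→49: 9 bp
  49→56: 7 bp
  56→64: 8 bp
  64→72: 8 bp
  72→77: 5 bp
  77→83: 6 bp
  83→98: 15 bp
  98→111: 13 bp
  111→125: 14 bp
  125→130: 5 bp
  130→133: 3 bp
  133→140: 7 bp
  140→148: 8 bp
  148→156: 8 bp
  156→160: 4 bp
  160→169: 9 bp
  169→177: 8 bp
  177→189: 12 bp
  189→194: 5 bp
  194→197: 3 bp
  197→206: 9 bp
  206→211: 5 bp
  211→219: 8 bp
  219→223: 4 bp
  223→9 (wrap): 236-223+9 = 22 bp

[3,3,4,4,5,5,5,5,5,6,7,7,8,8,8,8,8,8,9,9,9,12,12,13,14,14,15,22]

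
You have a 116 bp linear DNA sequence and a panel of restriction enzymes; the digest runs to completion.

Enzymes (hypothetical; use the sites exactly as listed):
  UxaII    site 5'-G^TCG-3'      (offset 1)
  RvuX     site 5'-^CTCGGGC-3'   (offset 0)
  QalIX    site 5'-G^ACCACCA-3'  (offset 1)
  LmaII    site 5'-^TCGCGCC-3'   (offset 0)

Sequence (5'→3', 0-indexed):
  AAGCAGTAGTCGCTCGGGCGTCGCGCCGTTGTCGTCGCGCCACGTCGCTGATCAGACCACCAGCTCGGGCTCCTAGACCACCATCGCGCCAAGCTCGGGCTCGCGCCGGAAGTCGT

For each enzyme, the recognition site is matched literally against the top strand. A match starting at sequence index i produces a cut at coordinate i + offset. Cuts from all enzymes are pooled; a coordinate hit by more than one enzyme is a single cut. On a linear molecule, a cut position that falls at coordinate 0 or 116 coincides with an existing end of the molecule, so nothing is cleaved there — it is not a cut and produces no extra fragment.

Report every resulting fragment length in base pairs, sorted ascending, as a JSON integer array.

[3,3,4,7,7,8,8,9,10,10,11,11,12,13]

Site scan:
  UxaII GTCG/1: at [8, 19, 30, 33, 43, 111] ⇒ [9, 20, 31, 34, 44, 112]
  RvuX CTCGGGC/0: at [12, 63, 93] ⇒ [12, 63, 93]
  QalIX GACCACCA/1: at [54, 75] ⇒ [55, 76]
  LmaII TCGCGCC/0: at [20, 34, 83, 100] ⇒ [20, 34, 83, 100]

Pooled cuts: [9, 12, 20, 31, 34, 44, 55, 63, 76, 83, 93, 100, 112]

Fragments:
  [0,9): 9 bp
  [9,12): 3 bp
  [12,20): 8 bp
  [20,31): 11 bp
  [31,34): 3 bp
  [34,44): 10 bp
  [44,55): 11 bp
  [55,63): 8 bp
  [63,76): 13 bp
  [76,83): 7 bp
  [83,93): 10 bp
  [93,100): 7 bp
  [100,112): 12 bp
  [112,116): 4 bp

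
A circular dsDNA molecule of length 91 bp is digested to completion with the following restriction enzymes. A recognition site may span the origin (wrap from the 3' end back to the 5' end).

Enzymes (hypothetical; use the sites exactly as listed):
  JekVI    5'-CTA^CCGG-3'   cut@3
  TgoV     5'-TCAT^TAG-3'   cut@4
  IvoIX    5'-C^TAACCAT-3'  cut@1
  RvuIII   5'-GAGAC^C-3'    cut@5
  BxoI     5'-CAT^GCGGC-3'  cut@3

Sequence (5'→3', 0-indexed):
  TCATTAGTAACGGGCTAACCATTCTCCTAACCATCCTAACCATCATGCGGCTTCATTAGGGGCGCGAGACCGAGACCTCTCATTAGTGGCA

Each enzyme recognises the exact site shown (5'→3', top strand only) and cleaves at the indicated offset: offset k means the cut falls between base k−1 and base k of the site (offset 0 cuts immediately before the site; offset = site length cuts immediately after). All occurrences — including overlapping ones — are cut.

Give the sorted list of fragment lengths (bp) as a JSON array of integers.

Scan for sites:
  JekVI (CTACCGG, off=3): no sites
  TgoV TCATTAG/4: at [0, 52, 79] ⇒ [4, 56, 83]
  IvoIX CTAACCAT/1: at [14, 26, 35] ⇒ [15, 27, 36]
  RvuIII GAGACC/5: at [65, 71] ⇒ [70, 76]
  BxoI CATGCGGC/3: at [43] ⇒ [46]

All cut coordinates (distinct, sorted): [4, 15, 27, 36, 46, 56, 70, 76, 83]

Fragment lengths:
  4→15: 11 bp
  15→27: 12 bp
  27→36: 9 bp
  36→46: 10 bp
  46→56: 10 bp
  56→70: 14 bp
  70→76: 6 bp
  76→83: 7 bp
  83→4 (wrap): 91-83+4 = 12 bp

[6,7,9,10,10,11,12,12,14]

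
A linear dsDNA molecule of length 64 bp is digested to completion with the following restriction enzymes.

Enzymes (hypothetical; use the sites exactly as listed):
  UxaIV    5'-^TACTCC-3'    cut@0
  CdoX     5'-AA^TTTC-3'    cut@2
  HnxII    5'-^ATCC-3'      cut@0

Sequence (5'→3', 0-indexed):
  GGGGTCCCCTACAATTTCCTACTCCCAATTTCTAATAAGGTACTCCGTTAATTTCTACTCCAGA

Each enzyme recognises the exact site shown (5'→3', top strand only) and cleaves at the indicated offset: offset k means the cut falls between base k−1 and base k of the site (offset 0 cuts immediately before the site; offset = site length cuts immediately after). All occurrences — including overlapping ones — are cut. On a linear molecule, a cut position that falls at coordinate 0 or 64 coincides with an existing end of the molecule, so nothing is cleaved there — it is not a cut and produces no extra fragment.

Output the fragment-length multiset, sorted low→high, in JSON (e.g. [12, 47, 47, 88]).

[4,5,9,9,11,12,14]

Site scan:
  UxaIV TACTCC/0: at [19, 40, 55] ⇒ [19, 40, 55]
  CdoX AATTTC/2: at [12, 26, 49] ⇒ [14, 28, 51]
  HnxII (ATCC, off=0): no sites

Pooled cuts: [14, 19, 28, 40, 51, 55]

Fragments:
  [0,14): 14 bp
  [14,19): 5 bp
  [19,28): 9 bp
  [28,40): 12 bp
  [40,51): 11 bp
  [51,55): 4 bp
  [55,64): 9 bp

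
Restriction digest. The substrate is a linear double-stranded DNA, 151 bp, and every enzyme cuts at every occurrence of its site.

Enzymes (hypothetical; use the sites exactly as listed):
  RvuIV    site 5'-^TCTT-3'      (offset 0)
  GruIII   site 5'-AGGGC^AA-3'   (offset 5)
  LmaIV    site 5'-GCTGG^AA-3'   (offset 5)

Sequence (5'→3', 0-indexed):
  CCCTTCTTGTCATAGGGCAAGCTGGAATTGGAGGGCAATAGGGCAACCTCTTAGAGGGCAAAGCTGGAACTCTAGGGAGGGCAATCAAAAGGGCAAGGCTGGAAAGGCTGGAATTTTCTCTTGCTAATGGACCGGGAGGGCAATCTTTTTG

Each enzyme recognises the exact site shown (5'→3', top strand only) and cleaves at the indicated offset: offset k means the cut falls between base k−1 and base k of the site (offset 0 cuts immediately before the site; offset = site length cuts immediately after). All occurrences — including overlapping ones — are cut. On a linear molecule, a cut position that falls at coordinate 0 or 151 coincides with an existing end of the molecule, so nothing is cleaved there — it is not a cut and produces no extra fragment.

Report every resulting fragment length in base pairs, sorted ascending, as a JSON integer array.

[2,4,4,7,7,8,8,8,8,9,11,11,12,14,15,23]

Per-enzyme occurrences:
  RvuIV (TCTT, off=0): starts [4, 48, 118, 143] → cuts [4, 48, 118, 143]
  GruIII (AGGGCAA, off=5): starts [13, 31, 39, 54, 77, 89, 136] → cuts [18, 36, 44, 59, 82, 94, 141]
  LmaIV (GCTGGAA, off=5): starts [20, 62, 97, 106] → cuts [25, 67, 102, 111]

Pooled cuts: [4, 18, 25, 36, 44, 48, 59, 67, 82, 94, 102, 111, 118, 141, 143]

Fragments:
  [0,4): 4 bp
  [4,18): 14 bp
  [18,25): 7 bp
  [25,36): 11 bp
  [36,44): 8 bp
  [44,48): 4 bp
  [48,59): 11 bp
  [59,67): 8 bp
  [67,82): 15 bp
  [82,94): 12 bp
  [94,102): 8 bp
  [102,111): 9 bp
  [111,118): 7 bp
  [118,141): 23 bp
  [141,143): 2 bp
  [143,151): 8 bp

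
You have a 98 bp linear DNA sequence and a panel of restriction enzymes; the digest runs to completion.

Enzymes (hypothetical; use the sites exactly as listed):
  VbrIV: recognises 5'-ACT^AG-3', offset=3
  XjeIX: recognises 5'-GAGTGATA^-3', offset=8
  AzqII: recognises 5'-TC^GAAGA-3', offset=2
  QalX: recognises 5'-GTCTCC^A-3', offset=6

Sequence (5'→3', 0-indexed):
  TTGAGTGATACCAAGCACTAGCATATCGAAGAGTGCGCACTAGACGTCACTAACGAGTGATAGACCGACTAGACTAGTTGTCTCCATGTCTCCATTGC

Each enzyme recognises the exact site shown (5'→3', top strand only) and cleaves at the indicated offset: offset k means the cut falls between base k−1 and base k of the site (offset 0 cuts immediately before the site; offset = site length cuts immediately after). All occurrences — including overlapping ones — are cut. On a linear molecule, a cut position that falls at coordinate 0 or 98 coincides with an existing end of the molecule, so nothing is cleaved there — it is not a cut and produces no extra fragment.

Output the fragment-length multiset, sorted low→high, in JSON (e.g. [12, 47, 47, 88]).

[5,5,8,8,8,9,10,10,14,21]

Scan for sites:
  VbrIV (ACTAG, off=3): starts [16, 38, 67, 72] → cuts [19, 41, 70, 75]
  XjeIX (GAGTGATA, off=8): starts [2, 54] → cuts [10, 62]
  AzqII (TCGAAGA, off=2): starts [25] → cuts [27]
  QalX (GTCTCCA, off=6): starts [79, 87] → cuts [85, 93]

All cut coordinates (distinct, sorted): [10, 19, 27, 41, 62, 70, 75, 85, 93]

Fragments:
  [0,10): 10 bp
  [10,19): 9 bp
  [19,27): 8 bp
  [27,41): 14 bp
  [41,62): 21 bp
  [62,70): 8 bp
  [70,75): 5 bp
  [75,85): 10 bp
  [85,93): 8 bp
  [93,98): 5 bp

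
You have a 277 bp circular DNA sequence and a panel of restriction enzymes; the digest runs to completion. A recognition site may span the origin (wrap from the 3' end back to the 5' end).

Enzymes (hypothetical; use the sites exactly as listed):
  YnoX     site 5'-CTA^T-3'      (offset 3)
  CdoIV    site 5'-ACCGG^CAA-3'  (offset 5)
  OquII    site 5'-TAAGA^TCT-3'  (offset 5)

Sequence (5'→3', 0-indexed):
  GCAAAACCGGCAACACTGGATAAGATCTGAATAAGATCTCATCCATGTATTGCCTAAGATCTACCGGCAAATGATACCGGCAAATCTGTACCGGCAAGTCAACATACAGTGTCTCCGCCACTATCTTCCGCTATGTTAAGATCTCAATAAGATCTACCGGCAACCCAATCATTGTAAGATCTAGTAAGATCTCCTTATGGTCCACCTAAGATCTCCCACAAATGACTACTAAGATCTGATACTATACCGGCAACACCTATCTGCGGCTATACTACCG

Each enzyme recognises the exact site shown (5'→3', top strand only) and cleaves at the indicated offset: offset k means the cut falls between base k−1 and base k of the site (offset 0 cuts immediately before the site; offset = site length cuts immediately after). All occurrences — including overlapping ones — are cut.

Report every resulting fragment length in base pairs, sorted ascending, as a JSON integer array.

[6,8,8,8,9,9,9,10,10,10,10,11,11,13,14,15,19,22,23,23,29]

Site scan:
  YnoX CTAT/3: at [120, 130, 241, 256, 266] ⇒ [123, 133, 244, 259, 269]
  CdoIV ACCGGCAA/5: at [5, 62, 75, 89, 155, 245, 273] ⇒ [1, 10, 67, 80, 94, 160, 250]
  OquII TAAGATCT/5: at [20, 31, 54, 136, 147, 174, 184, 206, 229] ⇒ [25, 36, 59, 141, 152, 179, 189, 211, 234]

Pooled cuts: [1, 10, 25, 36, 59, 67, 80, 94, 123, 133, 141, 152, 160, 179, 189, 211, 234, 244, 250, 259, 269]

Fragments:
  1→10: 9 bp
  10→25: 15 bp
  25→36: 11 bp
  36→59: 23 bp
  59→67: 8 bp
  67→80: 13 bp
  80→94: 14 bp
  94→123: 29 bp
  123→133: 10 bp
  133→141: 8 bp
  141→152: 11 bp
  152→160: 8 bp
  160→179: 19 bp
  179→189: 10 bp
  189→211: 22 bp
  211→234: 23 bp
  234→244: 10 bp
  244→250: 6 bp
  250→259: 9 bp
  259→269: 10 bp
  269→1 (wrap): 277-269+1 = 9 bp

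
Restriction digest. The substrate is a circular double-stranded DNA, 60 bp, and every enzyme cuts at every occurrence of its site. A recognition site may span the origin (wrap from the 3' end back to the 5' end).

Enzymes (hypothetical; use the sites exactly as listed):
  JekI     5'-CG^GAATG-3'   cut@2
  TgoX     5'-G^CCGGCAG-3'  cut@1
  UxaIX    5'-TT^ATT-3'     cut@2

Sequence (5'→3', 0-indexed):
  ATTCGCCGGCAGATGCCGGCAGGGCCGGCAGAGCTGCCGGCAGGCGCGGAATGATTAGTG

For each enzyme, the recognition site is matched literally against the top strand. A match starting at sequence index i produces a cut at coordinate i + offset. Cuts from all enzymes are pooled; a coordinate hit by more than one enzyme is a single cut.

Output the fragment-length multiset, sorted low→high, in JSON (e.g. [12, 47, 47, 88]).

Site scan:
  JekI (CGGAATG, off=2): starts [46] → cuts [48]
  TgoX (GCCGGCAG, off=1): starts [4, 14, 23, 35] → cuts [5, 15, 24, 36]
  UxaIX (TTATT, off=2): no sites

All cut coordinates (distinct, sorted): [5, 15, 24, 36, 48]

Fragment lengths:
  5→15: 10 bp
  15→24: 9 bp
  24→36: 12 bp
  36→48: 12 bp
  48→5 (wrap): 60-48+5 = 17 bp

[9,10,12,12,17]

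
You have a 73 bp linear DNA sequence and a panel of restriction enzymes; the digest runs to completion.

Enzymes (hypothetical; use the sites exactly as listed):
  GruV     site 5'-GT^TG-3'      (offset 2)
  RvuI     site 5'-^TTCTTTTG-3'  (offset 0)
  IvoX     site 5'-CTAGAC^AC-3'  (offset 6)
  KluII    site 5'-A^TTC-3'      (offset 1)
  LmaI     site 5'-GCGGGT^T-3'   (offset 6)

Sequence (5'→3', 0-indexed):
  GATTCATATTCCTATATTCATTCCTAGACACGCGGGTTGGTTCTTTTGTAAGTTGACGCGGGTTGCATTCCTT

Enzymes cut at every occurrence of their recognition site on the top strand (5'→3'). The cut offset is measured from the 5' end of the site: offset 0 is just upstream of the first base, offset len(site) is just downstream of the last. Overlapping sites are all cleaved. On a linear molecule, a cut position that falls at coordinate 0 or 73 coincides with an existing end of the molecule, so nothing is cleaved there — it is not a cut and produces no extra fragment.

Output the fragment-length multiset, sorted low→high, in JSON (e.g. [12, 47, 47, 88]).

[2,3,4,4,6,6,8,8,9,10,13]

Site scan:
  GruV (GTTG, off=2): starts [35, 51, 61] → cuts [37, 53, 63]
  RvuI (TTCTTTTG, off=0): starts [40] → cuts [40]
  IvoX (CTAGACAC, off=6): starts [23] → cuts [29]
  KluII (ATTC, off=1): starts [1, 7, 15, 19, 66] → cuts [2, 8, 16, 20, 67]
  LmaI (GCGGGTT, off=6): starts [31, 57] → cuts [37, 63]

All cut coordinates (distinct, sorted): [2, 8, 16, 20, 29, 37, 40, 53, 63, 67]

Fragment lengths:
  [0,2): 2 bp
  [2,8): 6 bp
  [8,16): 8 bp
  [16,20): 4 bp
  [20,29): 9 bp
  [29,37): 8 bp
  [37,40): 3 bp
  [40,53): 13 bp
  [53,63): 10 bp
  [63,67): 4 bp
  [67,73): 6 bp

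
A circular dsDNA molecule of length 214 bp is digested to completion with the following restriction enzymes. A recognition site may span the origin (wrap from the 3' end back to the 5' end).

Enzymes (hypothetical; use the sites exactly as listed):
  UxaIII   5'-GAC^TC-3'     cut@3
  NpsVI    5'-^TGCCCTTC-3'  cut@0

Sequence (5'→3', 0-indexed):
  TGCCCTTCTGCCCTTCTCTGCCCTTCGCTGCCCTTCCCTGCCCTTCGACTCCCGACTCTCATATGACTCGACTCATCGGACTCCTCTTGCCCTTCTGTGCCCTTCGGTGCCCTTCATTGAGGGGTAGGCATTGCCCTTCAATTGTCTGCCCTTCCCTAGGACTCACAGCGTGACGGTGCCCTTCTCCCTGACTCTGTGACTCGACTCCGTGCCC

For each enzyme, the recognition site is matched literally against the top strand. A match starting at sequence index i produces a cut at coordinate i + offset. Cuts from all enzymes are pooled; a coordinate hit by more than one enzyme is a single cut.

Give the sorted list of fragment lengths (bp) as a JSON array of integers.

Per-enzyme occurrences:
  UxaIII (GACTC, off=3): starts [46, 53, 64, 69, 78, 159, 189, 197, 202] → cuts [49, 56, 67, 72, 81, 162, 192, 200, 205]
  NpsVI (TGCCCTTC, off=0): starts [0, 8, 18, 28, 38, 87, 97, 107, 131, 146, 176] → cuts [0, 8, 18, 28, 38, 87, 97, 107, 131, 146, 176]

All cut coordinates (distinct, sorted): [0, 8, 18, 28, 38, 49, 56, 67, 72, 81, 87, 97, 107, 131, 146, 162, 176, 192, 200, 205]

Fragments:
  0→8: 8 bp
  8→18: 10 bp
  18→28: 10 bp
  28→38: 10 bp
  38→49: 11 bp
  49→56: 7 bp
  56→67: 11 bp
  67→72: 5 bp
  72→81: 9 bp
  81→87: 6 bp
  87→97: 10 bp
  97→107: 10 bp
  107→131: 24 bp
  131→146: 15 bp
  146→162: 16 bp
  162→176: 14 bp
  176→192: 16 bp
  192→200: 8 bp
  200→205: 5 bp
  205→0 (wrap): 214-205+0 = 9 bp

[5,5,6,7,8,8,9,9,10,10,10,10,10,11,11,14,15,16,16,24]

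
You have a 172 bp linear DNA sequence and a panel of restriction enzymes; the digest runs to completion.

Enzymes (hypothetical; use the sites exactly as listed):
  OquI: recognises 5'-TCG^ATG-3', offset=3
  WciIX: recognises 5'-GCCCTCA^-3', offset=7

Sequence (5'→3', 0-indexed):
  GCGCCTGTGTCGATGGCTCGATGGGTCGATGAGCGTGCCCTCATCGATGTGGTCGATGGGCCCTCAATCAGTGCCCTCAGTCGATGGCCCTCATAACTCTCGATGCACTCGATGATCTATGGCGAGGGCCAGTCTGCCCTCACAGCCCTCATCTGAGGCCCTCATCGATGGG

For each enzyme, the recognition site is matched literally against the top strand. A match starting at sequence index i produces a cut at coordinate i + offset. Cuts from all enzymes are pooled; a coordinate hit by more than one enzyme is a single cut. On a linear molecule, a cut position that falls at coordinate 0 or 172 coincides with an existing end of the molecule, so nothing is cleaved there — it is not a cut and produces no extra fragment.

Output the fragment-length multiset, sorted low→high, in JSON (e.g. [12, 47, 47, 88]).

[3,3,4,5,8,8,9,9,9,9,10,11,12,13,13,15,31]

Per-enzyme occurrences:
  OquI (TCGATG, off=3): starts [9, 17, 25, 43, 52, 80, 99, 108, 164] → cuts [12, 20, 28, 46, 55, 83, 102, 111, 167]
  WciIX (GCCCTCA, off=7): starts [36, 59, 72, 86, 135, 144, 157] → cuts [43, 66, 79, 93, 142, 151, 164]

Pooled cuts: [12, 20, 28, 43, 46, 55, 66, 79, 83, 93, 102, 111, 142, 151, 164, 167]

Fragment lengths:
  [0,12): 12 bp
  [12,20): 8 bp
  [20,28): 8 bp
  [28,43): 15 bp
  [43,46): 3 bp
  [46,55): 9 bp
  [55,66): 11 bp
  [66,79): 13 bp
  [79,83): 4 bp
  [83,93): 10 bp
  [93,102): 9 bp
  [102,111): 9 bp
  [111,142): 31 bp
  [142,151): 9 bp
  [151,164): 13 bp
  [164,167): 3 bp
  [167,172): 5 bp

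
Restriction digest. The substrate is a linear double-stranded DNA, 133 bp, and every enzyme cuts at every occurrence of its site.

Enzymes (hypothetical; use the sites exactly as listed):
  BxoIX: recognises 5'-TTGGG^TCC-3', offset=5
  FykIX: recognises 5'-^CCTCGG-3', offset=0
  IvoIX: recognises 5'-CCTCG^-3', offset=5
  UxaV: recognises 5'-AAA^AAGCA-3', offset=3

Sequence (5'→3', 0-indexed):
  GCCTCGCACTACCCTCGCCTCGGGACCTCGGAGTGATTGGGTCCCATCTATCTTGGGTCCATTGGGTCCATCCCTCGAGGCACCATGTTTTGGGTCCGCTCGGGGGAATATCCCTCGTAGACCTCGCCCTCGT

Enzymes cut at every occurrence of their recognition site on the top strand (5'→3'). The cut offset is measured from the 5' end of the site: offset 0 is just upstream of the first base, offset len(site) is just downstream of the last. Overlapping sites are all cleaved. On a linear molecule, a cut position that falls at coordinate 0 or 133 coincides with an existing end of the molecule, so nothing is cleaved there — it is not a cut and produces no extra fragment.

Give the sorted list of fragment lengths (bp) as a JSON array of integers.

Scan for sites:
  BxoIX (TTGGGTCC, off=5): starts [36, 52, 61, 89] → cuts [41, 57, 66, 94]
  FykIX (CCTCGG, off=0): starts [17, 25] → cuts [17, 25]
  IvoIX (CCTCG, off=5): starts [1, 12, 17, 25, 72, 112, 121, 127] → cuts [6, 17, 22, 30, 77, 117, 126, 132]
  UxaV (AAAAAGCA, off=3): no sites

All cut coordinates (distinct, sorted): [6, 17, 22, 25, 30, 41, 57, 66, 77, 94, 117, 126, 132]

Fragments:
  [0,6): 6 bp
  [6,17): 11 bp
  [17,22): 5 bp
  [22,25): 3 bp
  [25,30): 5 bp
  [30,41): 11 bp
  [41,57): 16 bp
  [57,66): 9 bp
  [66,77): 11 bp
  [77,94): 17 bp
  [94,117): 23 bp
  [117,126): 9 bp
  [126,132): 6 bp
  [132,133): 1 bp

[1,3,5,5,6,6,9,9,11,11,11,16,17,23]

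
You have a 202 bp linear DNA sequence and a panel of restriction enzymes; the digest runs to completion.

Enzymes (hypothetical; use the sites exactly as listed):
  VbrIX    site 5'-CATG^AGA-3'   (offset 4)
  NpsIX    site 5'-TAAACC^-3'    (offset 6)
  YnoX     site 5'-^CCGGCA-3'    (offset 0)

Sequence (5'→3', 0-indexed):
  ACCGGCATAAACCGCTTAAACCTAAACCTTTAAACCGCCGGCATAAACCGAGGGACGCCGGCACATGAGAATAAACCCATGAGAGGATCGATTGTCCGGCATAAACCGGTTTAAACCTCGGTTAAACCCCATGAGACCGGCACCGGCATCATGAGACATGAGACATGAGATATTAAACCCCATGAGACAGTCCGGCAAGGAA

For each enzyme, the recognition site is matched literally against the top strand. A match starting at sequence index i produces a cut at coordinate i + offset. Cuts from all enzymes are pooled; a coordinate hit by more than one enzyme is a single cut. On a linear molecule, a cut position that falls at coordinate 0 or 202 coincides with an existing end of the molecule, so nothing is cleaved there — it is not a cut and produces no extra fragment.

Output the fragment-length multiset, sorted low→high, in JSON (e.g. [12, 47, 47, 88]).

[1,1,3,4,5,5,6,6,7,7,7,8,8,9,10,10,10,11,11,11,12,12,12,12,14]

Scan for sites:
  VbrIX CATGAGA/4: at [63, 77, 129, 149, 156, 163, 180] ⇒ [67, 81, 133, 153, 160, 167, 184]
  NpsIX TAAACC/6: at [7, 16, 22, 30, 43, 71, 101, 111, 122, 173] ⇒ [13, 22, 28, 36, 49, 77, 107, 117, 128, 179]
  YnoX CCGGCA/0: at [1, 37, 57, 95, 136, 142, 191] ⇒ [1, 37, 57, 95, 136, 142, 191]

Pooled cuts: [1, 13, 22, 28, 36, 37, 49, 57, 67, 77, 81, 95, 107, 117, 128, 133, 136, 142, 153, 160, 167, 179, 184, 191]

Fragment lengths:
  [0,1): 1 bp
  [1,13): 12 bp
  [13,22): 9 bp
  [22,28): 6 bp
  [28,36): 8 bp
  [36,37): 1 bp
  [37,49): 12 bp
  [49,57): 8 bp
  [57,67): 10 bp
  [67,77): 10 bp
  [77,81): 4 bp
  [81,95): 14 bp
  [95,107): 12 bp
  [107,117): 10 bp
  [117,128): 11 bp
  [128,133): 5 bp
  [133,136): 3 bp
  [136,142): 6 bp
  [142,153): 11 bp
  [153,160): 7 bp
  [160,167): 7 bp
  [167,179): 12 bp
  [179,184): 5 bp
  [184,191): 7 bp
  [191,202): 11 bp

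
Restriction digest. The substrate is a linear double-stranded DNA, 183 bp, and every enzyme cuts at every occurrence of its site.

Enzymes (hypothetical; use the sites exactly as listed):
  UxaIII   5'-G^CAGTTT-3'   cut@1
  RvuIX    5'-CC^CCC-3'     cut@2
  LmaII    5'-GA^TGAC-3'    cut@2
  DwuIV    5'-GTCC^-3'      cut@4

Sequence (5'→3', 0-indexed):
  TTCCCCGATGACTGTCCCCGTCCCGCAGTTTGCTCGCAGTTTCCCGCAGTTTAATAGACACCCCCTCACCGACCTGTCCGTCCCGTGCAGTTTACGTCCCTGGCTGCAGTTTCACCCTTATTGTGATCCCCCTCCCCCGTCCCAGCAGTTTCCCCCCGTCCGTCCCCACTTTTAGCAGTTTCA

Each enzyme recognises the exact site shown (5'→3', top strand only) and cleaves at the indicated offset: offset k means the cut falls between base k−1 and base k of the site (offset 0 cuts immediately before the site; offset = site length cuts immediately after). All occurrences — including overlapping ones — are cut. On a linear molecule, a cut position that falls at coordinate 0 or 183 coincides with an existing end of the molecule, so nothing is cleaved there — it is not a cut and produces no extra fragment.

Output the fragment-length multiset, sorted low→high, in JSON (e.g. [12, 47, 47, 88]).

[1,2,3,4,4,4,6,6,7,7,7,8,8,8,9,10,10,11,12,16,17,23]

Per-enzyme occurrences:
  UxaIII GCAGTTT/1: at [24, 35, 45, 86, 105, 144, 174] ⇒ [25, 36, 46, 87, 106, 145, 175]
  RvuIX CCCCC/2: at [60, 127, 133, 151, 152] ⇒ [62, 129, 135, 153, 154]
  LmaII GATGAC/2: at [6] ⇒ [8]
  DwuIV GTCC/4: at [13, 19, 75, 79, 95, 138, 157, 161] ⇒ [17, 23, 79, 83, 99, 142, 161, 165]

Pooled cuts: [8, 17, 23, 25, 36, 46, 62, 79, 83, 87, 99, 106, 129, 135, 142, 145, 153, 154, 161, 165, 175]

Fragment lengths:
  [0,8): 8 bp
  [8,17): 9 bp
  [17,23): 6 bp
  [23,25): 2 bp
  [25,36): 11 bp
  [36,46): 10 bp
  [46,62): 16 bp
  [62,79): 17 bp
  [79,83): 4 bp
  [83,87): 4 bp
  [87,99): 12 bp
  [99,106): 7 bp
  [106,129): 23 bp
  [129,135): 6 bp
  [135,142): 7 bp
  [142,145): 3 bp
  [145,153): 8 bp
  [153,154): 1 bp
  [154,161): 7 bp
  [161,165): 4 bp
  [165,175): 10 bp
  [175,183): 8 bp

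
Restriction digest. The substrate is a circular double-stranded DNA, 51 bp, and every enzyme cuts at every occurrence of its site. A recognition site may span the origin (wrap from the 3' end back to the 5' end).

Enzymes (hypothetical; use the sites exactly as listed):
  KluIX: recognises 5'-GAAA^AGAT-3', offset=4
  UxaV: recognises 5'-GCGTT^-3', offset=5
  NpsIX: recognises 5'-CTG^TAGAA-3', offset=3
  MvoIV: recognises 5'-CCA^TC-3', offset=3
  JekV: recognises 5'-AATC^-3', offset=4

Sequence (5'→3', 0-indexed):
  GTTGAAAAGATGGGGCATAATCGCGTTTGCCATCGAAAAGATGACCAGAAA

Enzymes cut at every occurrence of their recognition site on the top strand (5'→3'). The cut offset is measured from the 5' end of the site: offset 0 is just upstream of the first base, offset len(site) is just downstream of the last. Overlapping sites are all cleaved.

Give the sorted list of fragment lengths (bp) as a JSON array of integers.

Site scan:
  KluIX GAAAAGAT/4: at [3, 34] ⇒ [7, 38]
  UxaV GCGTT/5: at [22] ⇒ [27]
  NpsIX (CTGTAGAA, off=3): no sites
  MvoIV CCATC/3: at [29] ⇒ [32]
  JekV AATC/4: at [18] ⇒ [22]

All cut coordinates (distinct, sorted): [7, 22, 27, 32, 38]

Fragments:
  7→22: 15 bp
  22→27: 5 bp
  27→32: 5 bp
  32→38: 6 bp
  38→7 (wrap): 51-38+7 = 20 bp

[5,5,6,15,20]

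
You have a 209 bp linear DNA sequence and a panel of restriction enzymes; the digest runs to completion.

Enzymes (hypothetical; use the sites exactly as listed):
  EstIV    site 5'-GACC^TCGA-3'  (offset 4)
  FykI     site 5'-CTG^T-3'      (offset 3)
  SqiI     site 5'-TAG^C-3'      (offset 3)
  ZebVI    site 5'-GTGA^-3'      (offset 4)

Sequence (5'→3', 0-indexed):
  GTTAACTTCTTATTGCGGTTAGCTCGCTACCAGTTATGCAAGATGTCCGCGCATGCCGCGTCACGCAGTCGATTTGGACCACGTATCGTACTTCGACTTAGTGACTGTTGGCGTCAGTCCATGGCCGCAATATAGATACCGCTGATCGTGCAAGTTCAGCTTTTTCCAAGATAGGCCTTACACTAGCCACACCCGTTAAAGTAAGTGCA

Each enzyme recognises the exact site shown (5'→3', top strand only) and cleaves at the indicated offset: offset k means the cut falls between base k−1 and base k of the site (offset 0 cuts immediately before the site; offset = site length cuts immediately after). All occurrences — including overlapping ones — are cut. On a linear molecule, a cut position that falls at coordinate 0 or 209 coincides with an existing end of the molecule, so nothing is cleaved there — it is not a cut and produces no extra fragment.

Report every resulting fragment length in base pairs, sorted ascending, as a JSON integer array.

Scan for sites:
  EstIV (GACCTCGA, off=4): no sites
  FykI CTGT/3: at [104] ⇒ [107]
  SqiI TAGC/3: at [19, 183] ⇒ [22, 186]
  ZebVI GTGA/4: at [100] ⇒ [104]

Pooled cuts: [22, 104, 107, 186]

Fragment lengths:
  [0,22): 22 bp
  [22,104): 82 bp
  [104,107): 3 bp
  [107,186): 79 bp
  [186,209): 23 bp

[3,22,23,79,82]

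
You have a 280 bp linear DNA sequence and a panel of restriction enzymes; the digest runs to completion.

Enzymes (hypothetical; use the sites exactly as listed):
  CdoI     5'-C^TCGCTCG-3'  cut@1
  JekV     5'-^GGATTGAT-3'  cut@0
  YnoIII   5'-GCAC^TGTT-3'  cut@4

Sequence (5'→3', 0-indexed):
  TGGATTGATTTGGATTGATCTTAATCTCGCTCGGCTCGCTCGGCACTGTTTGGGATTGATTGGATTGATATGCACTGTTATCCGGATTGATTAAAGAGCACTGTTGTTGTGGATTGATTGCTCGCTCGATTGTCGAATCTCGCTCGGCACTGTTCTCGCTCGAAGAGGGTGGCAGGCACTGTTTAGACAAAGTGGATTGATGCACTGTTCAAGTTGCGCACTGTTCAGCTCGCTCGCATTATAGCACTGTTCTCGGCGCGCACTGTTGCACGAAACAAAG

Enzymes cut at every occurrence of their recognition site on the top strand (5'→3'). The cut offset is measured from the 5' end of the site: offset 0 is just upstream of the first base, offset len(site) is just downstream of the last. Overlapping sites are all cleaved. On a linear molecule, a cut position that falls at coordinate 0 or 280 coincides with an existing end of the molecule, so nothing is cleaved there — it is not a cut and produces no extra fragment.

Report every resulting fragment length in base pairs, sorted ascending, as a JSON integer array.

[1,5,6,8,8,9,9,9,10,11,11,11,12,14,14,15,16,16,17,18,18,18,24]

Site scan:
  CdoI (CTCGCTCG, off=1): starts [25, 34, 120, 138, 154, 228] → cuts [26, 35, 121, 139, 155, 229]
  JekV (GGATTGAT, off=0): starts [1, 11, 52, 61, 83, 110, 193] → cuts [1, 11, 52, 61, 83, 110, 193]
  YnoIII (GCACTGTT, off=4): starts [42, 71, 97, 146, 175, 201, 217, 243, 259] → cuts [46, 75, 101, 150, 179, 205, 221, 247, 263]

Pooled cuts: [1, 11, 26, 35, 46, 52, 61, 75, 83, 101, 110, 121, 139, 150, 155, 179, 193, 205, 221, 229, 247, 263]

Fragments:
  [0,1): 1 bp
  [1,11): 10 bp
  [11,26): 15 bp
  [26,35): 9 bp
  [35,46): 11 bp
  [46,52): 6 bp
  [52,61): 9 bp
  [61,75): 14 bp
  [75,83): 8 bp
  [83,101): 18 bp
  [101,110): 9 bp
  [110,121): 11 bp
  [121,139): 18 bp
  [139,150): 11 bp
  [150,155): 5 bp
  [155,179): 24 bp
  [179,193): 14 bp
  [193,205): 12 bp
  [205,221): 16 bp
  [221,229): 8 bp
  [229,247): 18 bp
  [247,263): 16 bp
  [263,280): 17 bp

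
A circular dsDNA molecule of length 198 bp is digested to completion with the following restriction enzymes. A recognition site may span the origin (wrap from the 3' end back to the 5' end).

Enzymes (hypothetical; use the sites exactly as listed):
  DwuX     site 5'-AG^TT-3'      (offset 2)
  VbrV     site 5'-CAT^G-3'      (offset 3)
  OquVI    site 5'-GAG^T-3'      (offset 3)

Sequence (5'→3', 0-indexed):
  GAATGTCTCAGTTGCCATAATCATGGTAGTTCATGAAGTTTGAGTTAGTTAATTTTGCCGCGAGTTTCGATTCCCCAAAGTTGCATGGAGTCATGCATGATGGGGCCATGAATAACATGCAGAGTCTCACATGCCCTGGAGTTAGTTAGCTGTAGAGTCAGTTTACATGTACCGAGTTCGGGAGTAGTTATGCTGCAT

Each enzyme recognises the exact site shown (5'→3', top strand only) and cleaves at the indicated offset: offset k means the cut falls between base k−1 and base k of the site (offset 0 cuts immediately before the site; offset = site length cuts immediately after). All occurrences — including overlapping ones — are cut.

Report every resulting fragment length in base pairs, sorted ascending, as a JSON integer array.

Per-enzyme occurrences:
  DwuX (AGTT, off=2): starts [9, 27, 36, 42, 46, 62, 78, 139, 143, 159, 174, 185] → cuts [11, 29, 38, 44, 48, 64, 80, 141, 145, 161, 176, 187]
  VbrV (CATG, off=3): starts [21, 31, 83, 91, 95, 106, 115, 129, 165, 195] → cuts [0, 24, 34, 86, 94, 98, 109, 118, 132, 168]
  OquVI (GAGT, off=3): starts [41, 61, 87, 121, 138, 154, 173, 181] → cuts [44, 64, 90, 124, 141, 157, 176, 184]

All cut coordinates (distinct, sorted): [0, 11, 24, 29, 34, 38, 44, 48, 64, 80, 86, 90, 94, 98, 109, 118, 124, 132, 141, 145, 157, 161, 168, 176, 184, 187]

Fragment lengths:
  0→11: 11 bp
  11→24: 13 bp
  24→29: 5 bp
  29→34: 5 bp
  34→38: 4 bp
  38→44: 6 bp
  44→48: 4 bp
  48→64: 16 bp
  64→80: 16 bp
  80→86: 6 bp
  86→90: 4 bp
  90→94: 4 bp
  94→98: 4 bp
  98→109: 11 bp
  109→118: 9 bp
  118→124: 6 bp
  124→132: 8 bp
  132→141: 9 bp
  141→145: 4 bp
  145→157: 12 bp
  157→161: 4 bp
  161→168: 7 bp
  168→176: 8 bp
  176→184: 8 bp
  184→187: 3 bp
  187→0 (wrap): 198-187+0 = 11 bp

[3,4,4,4,4,4,4,4,5,5,6,6,6,7,8,8,8,9,9,11,11,11,12,13,16,16]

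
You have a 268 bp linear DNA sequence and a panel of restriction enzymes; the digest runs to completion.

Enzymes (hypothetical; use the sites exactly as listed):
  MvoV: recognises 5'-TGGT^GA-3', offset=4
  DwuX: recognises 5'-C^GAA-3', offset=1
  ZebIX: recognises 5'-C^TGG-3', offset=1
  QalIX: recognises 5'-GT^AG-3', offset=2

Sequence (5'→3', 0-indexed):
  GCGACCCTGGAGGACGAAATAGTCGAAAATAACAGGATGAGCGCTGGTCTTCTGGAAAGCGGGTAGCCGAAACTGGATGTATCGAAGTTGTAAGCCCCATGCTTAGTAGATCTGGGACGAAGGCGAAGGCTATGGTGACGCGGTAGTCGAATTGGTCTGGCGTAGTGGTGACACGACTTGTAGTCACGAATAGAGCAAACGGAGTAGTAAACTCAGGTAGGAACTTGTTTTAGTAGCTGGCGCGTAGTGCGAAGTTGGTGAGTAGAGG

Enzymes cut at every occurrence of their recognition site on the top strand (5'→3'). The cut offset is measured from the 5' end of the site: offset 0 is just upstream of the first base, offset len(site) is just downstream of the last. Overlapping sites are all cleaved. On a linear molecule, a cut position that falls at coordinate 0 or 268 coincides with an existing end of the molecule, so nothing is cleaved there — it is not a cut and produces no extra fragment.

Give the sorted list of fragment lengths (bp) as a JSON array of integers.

Site scan:
  MvoV (TGGTGA, off=4): starts [132, 165, 255] → cuts [136, 169, 259]
  DwuX (CGAA, off=1): starts [14, 23, 67, 82, 117, 123, 147, 186, 249] → cuts [15, 24, 68, 83, 118, 124, 148, 187, 250]
  ZebIX (CTGG, off=1): starts [6, 43, 51, 72, 111, 156, 236] → cuts [7, 44, 52, 73, 112, 157, 237]
  QalIX (GTAG, off=2): starts [62, 105, 142, 161, 179, 203, 216, 232, 243, 261] → cuts [64, 107, 144, 163, 181, 205, 218, 234, 245, 263]

Pooled cuts: [7, 15, 24, 44, 52, 64, 68, 73, 83, 107, 112, 118, 124, 136, 144, 148, 157, 163, 169, 181, 187, 205, 218, 234, 237, 245, 250, 259, 263]

Fragments:
  [0,7): 7 bp
  [7,15): 8 bp
  [15,24): 9 bp
  [24,44): 20 bp
  [44,52): 8 bp
  [52,64): 12 bp
  [64,68): 4 bp
  [68,73): 5 bp
  [73,83): 10 bp
  [83,107): 24 bp
  [107,112): 5 bp
  [112,118): 6 bp
  [118,124): 6 bp
  [124,136): 12 bp
  [136,144): 8 bp
  [144,148): 4 bp
  [148,157): 9 bp
  [157,163): 6 bp
  [163,169): 6 bp
  [169,181): 12 bp
  [181,187): 6 bp
  [187,205): 18 bp
  [205,218): 13 bp
  [218,234): 16 bp
  [234,237): 3 bp
  [237,245): 8 bp
  [245,250): 5 bp
  [250,259): 9 bp
  [259,263): 4 bp
  [263,268): 5 bp

[3,4,4,4,5,5,5,5,6,6,6,6,6,7,8,8,8,8,9,9,9,10,12,12,12,13,16,18,20,24]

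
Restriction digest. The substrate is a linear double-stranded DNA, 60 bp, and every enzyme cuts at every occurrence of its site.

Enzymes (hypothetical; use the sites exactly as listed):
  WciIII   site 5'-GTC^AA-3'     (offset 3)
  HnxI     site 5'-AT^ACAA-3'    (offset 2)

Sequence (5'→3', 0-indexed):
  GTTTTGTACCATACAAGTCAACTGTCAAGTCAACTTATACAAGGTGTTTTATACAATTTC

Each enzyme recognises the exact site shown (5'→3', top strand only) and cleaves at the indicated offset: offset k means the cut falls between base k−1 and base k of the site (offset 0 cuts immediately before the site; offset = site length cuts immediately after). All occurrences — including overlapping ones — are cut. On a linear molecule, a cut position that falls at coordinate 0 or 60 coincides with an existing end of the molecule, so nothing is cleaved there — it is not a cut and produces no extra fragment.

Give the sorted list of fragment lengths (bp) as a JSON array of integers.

Per-enzyme occurrences:
  WciIII GTCAA/3: at [16, 23, 28] ⇒ [19, 26, 31]
  HnxI ATACAA/2: at [10, 36, 50] ⇒ [12, 38, 52]

Pooled cuts: [12, 19, 26, 31, 38, 52]

Fragment lengths:
  [0,12): 12 bp
  [12,19): 7 bp
  [19,26): 7 bp
  [26,31): 5 bp
  [31,38): 7 bp
  [38,52): 14 bp
  [52,60): 8 bp

[5,7,7,7,8,12,14]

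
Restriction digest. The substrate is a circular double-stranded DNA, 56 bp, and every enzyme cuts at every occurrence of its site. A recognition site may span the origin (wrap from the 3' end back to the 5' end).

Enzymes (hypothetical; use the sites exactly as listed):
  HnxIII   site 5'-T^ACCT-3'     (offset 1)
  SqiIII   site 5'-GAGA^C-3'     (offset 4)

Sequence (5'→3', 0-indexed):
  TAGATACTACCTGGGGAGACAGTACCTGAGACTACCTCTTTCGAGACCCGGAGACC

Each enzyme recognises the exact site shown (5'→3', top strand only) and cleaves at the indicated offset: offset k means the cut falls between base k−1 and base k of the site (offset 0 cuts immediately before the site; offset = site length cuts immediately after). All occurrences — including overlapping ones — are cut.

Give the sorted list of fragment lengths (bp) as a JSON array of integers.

Per-enzyme occurrences:
  HnxIII TACCT/1: at [7, 22, 32] ⇒ [8, 23, 33]
  SqiIII GAGAC/4: at [15, 27, 42, 50] ⇒ [19, 31, 46, 54]

All cut coordinates (distinct, sorted): [8, 19, 23, 31, 33, 46, 54]

Fragments:
  8→19: 11 bp
  19→23: 4 bp
  23→31: 8 bp
  31→33: 2 bp
  33→46: 13 bp
  46→54: 8 bp
  54→8 (wrap): 56-54+8 = 10 bp

[2,4,8,8,10,11,13]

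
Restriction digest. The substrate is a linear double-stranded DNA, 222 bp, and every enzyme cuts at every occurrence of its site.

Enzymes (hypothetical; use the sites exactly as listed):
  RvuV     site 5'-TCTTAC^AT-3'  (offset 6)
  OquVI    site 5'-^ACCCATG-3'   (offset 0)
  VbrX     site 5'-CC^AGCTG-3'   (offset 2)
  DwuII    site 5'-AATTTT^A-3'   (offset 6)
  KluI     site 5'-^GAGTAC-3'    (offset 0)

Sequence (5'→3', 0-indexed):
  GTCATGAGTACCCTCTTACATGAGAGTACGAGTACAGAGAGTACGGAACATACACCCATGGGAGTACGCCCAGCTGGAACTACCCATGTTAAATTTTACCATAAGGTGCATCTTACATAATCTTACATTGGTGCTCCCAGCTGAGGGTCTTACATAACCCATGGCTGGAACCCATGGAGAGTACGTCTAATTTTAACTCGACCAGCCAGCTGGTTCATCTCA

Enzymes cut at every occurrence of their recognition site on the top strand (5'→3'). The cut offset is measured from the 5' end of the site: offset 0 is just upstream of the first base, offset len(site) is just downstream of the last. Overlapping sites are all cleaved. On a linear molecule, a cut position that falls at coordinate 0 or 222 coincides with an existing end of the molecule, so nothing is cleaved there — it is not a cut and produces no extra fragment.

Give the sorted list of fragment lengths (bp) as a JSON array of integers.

[3,4,5,6,8,9,9,10,10,10,12,13,13,14,15,15,15,16,16,19]

Per-enzyme occurrences:
  RvuV TCTTACAT/6: at [13, 110, 120, 147] ⇒ [19, 116, 126, 153]
  OquVI ACCCATG/0: at [53, 81, 156, 169] ⇒ [53, 81, 156, 169]
  VbrX CCAGCTG/2: at [69, 136, 205] ⇒ [71, 138, 207]
  DwuII AATTTTA/6: at [91, 188] ⇒ [97, 194]
  KluI GAGTAC/0: at [5, 23, 29, 38, 61, 178] ⇒ [5, 23, 29, 38, 61, 178]

Pooled cuts: [5, 19, 23, 29, 38, 53, 61, 71, 81, 97, 116, 126, 138, 153, 156, 169, 178, 194, 207]

Fragment lengths:
  [0,5): 5 bp
  [5,19): 14 bp
  [19,23): 4 bp
  [23,29): 6 bp
  [29,38): 9 bp
  [38,53): 15 bp
  [53,61): 8 bp
  [61,71): 10 bp
  [71,81): 10 bp
  [81,97): 16 bp
  [97,116): 19 bp
  [116,126): 10 bp
  [126,138): 12 bp
  [138,153): 15 bp
  [153,156): 3 bp
  [156,169): 13 bp
  [169,178): 9 bp
  [178,194): 16 bp
  [194,207): 13 bp
  [207,222): 15 bp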